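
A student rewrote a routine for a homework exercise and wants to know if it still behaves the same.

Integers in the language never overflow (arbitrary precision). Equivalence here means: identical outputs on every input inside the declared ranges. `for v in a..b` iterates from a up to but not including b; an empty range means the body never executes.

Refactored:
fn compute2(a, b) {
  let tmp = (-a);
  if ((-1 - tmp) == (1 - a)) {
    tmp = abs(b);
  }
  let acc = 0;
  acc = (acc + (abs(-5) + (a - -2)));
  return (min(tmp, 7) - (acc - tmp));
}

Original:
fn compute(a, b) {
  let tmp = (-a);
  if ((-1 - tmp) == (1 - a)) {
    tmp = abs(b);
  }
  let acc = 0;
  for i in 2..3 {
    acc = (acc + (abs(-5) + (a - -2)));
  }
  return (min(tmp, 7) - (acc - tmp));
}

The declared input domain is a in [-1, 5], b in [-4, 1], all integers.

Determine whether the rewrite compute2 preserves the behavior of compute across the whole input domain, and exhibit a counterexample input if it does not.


Although statement counts differ; also local variable names differ; also loop structure differs, 42/42 inputs agree.
verdict: equivalent


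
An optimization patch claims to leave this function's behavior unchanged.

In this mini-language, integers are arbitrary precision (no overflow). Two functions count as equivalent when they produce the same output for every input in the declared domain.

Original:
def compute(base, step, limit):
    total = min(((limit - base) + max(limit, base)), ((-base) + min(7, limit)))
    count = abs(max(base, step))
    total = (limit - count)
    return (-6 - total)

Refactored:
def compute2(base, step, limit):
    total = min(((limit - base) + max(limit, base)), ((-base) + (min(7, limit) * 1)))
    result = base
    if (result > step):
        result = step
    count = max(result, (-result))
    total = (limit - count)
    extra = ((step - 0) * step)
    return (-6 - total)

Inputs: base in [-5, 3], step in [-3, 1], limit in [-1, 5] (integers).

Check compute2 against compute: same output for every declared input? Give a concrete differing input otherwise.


These are not equivalent — on base=-5, step=-3, limit=-1 the outputs split (-2 vs 0).
compute: total=3, then count=3, then total=-4, then returns -2
compute2: total=3, then result=-5, then (result > step) is false, then count=5, then total=-6, then extra=9, then returns 0
verdict: not equivalent; witness: base=-5, step=-3, limit=-1


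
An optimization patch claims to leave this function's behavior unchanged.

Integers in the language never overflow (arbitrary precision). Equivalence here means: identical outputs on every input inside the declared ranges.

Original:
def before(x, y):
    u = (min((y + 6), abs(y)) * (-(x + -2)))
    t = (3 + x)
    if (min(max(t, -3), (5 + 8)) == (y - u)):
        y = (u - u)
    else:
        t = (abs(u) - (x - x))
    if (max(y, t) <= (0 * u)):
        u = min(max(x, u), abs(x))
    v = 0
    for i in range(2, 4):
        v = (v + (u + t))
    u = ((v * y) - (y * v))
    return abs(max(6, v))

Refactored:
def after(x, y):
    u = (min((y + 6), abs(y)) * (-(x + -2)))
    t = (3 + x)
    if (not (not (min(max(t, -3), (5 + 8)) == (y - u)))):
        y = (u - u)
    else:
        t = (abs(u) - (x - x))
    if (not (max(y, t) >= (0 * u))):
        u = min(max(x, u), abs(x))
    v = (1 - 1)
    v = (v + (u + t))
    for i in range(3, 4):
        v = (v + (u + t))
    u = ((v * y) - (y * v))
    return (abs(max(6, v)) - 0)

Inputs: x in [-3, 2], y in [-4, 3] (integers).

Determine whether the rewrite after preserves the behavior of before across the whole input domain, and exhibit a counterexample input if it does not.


The suspicious-looking change has no observable effect anywhere in the declared ranges.
Spot check at x=-1, y=1 — before: u=3, then t=2, then (min(max(t, -3), (5 + 8)) == (y - u)) is false, then t=3, then (max(y, t) <= (0 * u)) is false, then v=0, then (i=2), then v=6, then (i=3), then v=12, then u=0, then returns 12. after: u=3, then t=2, then (not (not (min(max(t, -3), (5 + 8)) == (y - u)))) is false, then t=3, then (not (max(y, t) >= (0 * u))) is false, then v=0, then v=6, then (i=3), then v=12, then u=0, then returns 12. Both give 12.
An exhaustive pass over the 48 declared inputs shows identical outputs.
verdict: equivalent


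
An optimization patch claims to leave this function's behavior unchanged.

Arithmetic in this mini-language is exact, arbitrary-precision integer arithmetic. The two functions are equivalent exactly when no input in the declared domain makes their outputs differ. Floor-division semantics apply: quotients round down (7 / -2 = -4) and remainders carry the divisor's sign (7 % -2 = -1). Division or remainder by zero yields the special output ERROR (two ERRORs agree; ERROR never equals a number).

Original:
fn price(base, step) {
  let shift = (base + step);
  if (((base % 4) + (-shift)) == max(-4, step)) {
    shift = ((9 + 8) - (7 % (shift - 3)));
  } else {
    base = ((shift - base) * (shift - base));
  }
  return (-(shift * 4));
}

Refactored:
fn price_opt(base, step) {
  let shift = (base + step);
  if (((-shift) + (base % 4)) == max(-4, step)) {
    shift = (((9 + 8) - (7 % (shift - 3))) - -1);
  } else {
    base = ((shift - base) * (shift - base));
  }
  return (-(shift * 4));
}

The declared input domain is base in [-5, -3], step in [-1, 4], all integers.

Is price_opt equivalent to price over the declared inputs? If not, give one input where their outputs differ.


Not equivalent: base=-5, step=4 separates them (-72 vs -76).
price: shift=-1, then (((base % 4) + (-shift)) == max(-4, step)) is true, then shift=18, then returns -72
price_opt: shift=-1, then (((-shift) + (base % 4)) == max(-4, step)) is true, then shift=19, then returns -76
verdict: not equivalent; witness: base=-5, step=4


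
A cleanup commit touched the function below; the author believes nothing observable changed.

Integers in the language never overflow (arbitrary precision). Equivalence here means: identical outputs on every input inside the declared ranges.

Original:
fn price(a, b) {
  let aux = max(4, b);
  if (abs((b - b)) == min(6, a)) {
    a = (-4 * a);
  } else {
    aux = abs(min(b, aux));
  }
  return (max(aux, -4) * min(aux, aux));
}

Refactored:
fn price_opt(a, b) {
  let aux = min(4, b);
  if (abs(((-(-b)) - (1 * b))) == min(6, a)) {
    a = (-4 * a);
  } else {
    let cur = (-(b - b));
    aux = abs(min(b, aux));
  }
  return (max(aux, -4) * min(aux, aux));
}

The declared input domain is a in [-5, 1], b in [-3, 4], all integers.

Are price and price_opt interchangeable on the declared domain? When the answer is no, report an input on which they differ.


The rewrite breaks on a=0, b=-3, where the results are 16 and 9.
price: aux := 4 | (abs((b - b)) == min(6, a)): true | a := 0 | result 16
price_opt: aux := -3 | (abs(((-(-b)) - (1 * b))) == min(6, a)): true | a := 0 | result 9
verdict: not equivalent; witness: a=0, b=-3


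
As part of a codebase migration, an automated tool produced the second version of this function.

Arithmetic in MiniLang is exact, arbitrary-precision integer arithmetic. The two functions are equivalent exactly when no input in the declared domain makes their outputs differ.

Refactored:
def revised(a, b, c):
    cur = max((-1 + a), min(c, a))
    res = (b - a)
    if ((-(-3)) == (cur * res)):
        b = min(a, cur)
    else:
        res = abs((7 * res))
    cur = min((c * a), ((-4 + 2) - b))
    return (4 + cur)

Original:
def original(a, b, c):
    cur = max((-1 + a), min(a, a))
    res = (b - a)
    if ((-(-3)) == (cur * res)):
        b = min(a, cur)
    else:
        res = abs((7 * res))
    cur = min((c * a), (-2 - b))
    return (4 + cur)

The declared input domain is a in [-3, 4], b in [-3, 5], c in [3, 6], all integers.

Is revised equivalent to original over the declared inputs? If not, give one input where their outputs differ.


There is a counterexample at a=4, b=5, c=3: -3 on one side, -1 on the other.
original: cur becomes 4; next res becomes 1; next ((-(-3)) == (cur * res)) evaluates to false; next res becomes 7; next cur becomes -7; next final value -3
revised: cur becomes 3; next res becomes 1; next ((-(-3)) == (cur * res)) evaluates to true; next b becomes 3; next cur becomes -5; next final value -1
verdict: not equivalent; witness: a=4, b=5, c=3


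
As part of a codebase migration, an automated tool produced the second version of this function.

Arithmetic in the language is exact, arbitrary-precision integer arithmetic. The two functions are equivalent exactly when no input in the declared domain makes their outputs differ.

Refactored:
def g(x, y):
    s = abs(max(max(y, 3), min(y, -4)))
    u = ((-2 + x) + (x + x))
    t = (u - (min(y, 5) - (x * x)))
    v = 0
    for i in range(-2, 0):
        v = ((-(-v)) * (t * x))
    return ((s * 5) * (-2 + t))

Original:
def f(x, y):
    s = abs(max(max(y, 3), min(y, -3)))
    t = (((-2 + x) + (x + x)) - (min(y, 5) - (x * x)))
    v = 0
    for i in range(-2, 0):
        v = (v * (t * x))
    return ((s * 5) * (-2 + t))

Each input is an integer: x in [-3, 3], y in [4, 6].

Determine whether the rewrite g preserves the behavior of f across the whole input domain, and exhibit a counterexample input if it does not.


The one real change (`-3` became `-4`) has no effect anywhere in the declared ranges.
Tracing x=-2, y=4: f: s=4, then t=-8, then v=0, then (i=-2), then v=0, then (i=-1), then v=0, then returns -200 | g: s=4, then u=-8, then t=-8, then v=0, then (i=-2), then v=0, then (i=-1), then v=0, then returns -200 — matching result -200.
Sweeping the whole domain (21 inputs) finds no disagreement.
verdict: equivalent


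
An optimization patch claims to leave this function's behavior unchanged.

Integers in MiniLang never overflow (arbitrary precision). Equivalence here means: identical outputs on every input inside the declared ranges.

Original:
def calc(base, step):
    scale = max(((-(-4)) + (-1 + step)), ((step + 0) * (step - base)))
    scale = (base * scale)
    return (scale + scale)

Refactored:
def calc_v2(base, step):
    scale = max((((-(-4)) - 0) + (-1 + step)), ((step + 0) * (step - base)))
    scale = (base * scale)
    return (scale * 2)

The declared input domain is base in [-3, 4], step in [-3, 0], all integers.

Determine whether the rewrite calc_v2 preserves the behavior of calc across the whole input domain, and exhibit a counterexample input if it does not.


This is a faithful refactor — arithmetic usage differs, constant usage differs, but the computed results match everywhere.
As a probe, take base=3, step=-3: calc runs scale becomes 18; next scale becomes 54; next final value 108; calc_v2 runs scale becomes 18; next scale becomes 54; next final value 108; both end at 108.
Sweeping the whole domain (32 inputs) finds no disagreement.
verdict: equivalent


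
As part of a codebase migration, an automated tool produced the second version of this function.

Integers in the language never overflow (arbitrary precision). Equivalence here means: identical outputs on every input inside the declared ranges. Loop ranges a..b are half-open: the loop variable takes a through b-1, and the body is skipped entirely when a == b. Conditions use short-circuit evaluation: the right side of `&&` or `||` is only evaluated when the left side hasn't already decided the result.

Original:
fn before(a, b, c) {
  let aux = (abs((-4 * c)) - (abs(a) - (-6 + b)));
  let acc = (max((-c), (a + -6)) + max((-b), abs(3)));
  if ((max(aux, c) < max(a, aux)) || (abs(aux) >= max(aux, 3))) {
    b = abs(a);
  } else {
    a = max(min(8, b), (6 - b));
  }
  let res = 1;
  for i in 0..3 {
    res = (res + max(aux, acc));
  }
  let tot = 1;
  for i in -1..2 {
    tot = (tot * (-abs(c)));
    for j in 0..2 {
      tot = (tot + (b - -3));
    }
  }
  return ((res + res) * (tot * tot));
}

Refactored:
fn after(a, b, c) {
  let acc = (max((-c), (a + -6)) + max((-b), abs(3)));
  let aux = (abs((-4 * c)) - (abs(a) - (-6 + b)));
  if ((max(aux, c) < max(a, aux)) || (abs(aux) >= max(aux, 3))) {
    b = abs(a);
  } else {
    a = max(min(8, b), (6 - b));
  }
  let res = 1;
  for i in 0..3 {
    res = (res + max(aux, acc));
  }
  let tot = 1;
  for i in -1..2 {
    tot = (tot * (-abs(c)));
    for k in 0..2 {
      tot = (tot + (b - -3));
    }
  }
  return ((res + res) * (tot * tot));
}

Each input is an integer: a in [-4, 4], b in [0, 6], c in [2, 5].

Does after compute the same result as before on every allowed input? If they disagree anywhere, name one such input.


The two versions differ — the changes include local variable names differ.
As a probe, take a=0, b=4, c=5: before runs aux becomes 18; next acc becomes -2; next ((max(aux, c) < max(a, aux)) || (abs(aux) >= max(aux, 3))) evaluates to true; next b becomes 0; next res becomes 1; next at i=0:; next res becomes 19; next at i=1:; next res becomes 37; next at i=2:; next res becomes 55; next tot becomes 1; next at i=-1:; next tot becomes -5; next at j=0:; next tot becomes -2; next at j=1:; next tot becomes 1; next at i=0:; next tot becomes -5; next at j=0:; next tot becomes -2; next at j=1:; next tot becomes 1; next at i=1:; next tot becomes -5; next at j=0:; next tot becomes -2; next at j=1:; next tot becomes 1; next final value 110; after runs acc becomes -2; next aux becomes 18; next ((max(aux, c) < max(a, aux)) || (abs(aux) >= max(aux, 3))) evaluates to true; next b becomes 0; next res becomes 1; next at i=0:; next res becomes 19; next at i=1:; next res becomes 37; next at i=2:; next res becomes 55; next tot becomes 1; next at i=-1:; next tot becomes -5; next at k=0:; next tot becomes -2; next at k=1:; next tot becomes 1; next at i=0:; next tot becomes -5; next at k=0:; next tot becomes -2; next at k=1:; next tot becomes 1; next at i=1:; next tot becomes -5; next at k=0:; next tot becomes -2; next at k=1:; next tot becomes 1; next final value 110; both end at 110.
Sweeping the whole domain (252 inputs) finds no disagreement.
verdict: equivalent


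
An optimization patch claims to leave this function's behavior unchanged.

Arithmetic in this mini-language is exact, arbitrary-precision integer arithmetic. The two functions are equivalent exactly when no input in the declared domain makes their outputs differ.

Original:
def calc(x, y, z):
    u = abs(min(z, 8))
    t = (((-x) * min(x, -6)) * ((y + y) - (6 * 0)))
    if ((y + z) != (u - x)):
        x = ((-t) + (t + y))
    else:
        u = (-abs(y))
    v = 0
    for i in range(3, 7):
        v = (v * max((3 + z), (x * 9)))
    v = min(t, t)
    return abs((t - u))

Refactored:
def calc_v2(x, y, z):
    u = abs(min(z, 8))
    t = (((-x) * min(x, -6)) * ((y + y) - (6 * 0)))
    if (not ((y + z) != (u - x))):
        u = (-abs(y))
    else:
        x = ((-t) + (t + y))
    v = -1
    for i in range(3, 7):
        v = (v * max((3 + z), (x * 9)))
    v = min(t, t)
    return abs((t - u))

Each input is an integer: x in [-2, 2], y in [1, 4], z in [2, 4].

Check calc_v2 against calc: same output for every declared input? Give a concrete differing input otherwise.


Equivalent. The suspicious edit (`0` became `-1`) never changes the result for any input inside the declared domain.
Sweeping the whole domain (60 inputs) finds no disagreement.
One worked example (x=1, y=4, z=3) — calc: u = 3; t = 48; ((y + z) != (u - x)) -> true; x = 4; v = 0; [i=3]; v = 0; [i=4]; v = 0; [i=5]; v = 0; [i=6]; v = 0; v = 48; return 45; calc_v2: u = 3; t = 48; (not ((y + z) != (u - x))) -> false; x = 4; v = -1; [i=3]; v = -36; [i=4]; v = -1296; [i=5]; v = -46656; [i=6]; v = -1679616; v = 48; return 45; agreement on 45.
verdict: equivalent


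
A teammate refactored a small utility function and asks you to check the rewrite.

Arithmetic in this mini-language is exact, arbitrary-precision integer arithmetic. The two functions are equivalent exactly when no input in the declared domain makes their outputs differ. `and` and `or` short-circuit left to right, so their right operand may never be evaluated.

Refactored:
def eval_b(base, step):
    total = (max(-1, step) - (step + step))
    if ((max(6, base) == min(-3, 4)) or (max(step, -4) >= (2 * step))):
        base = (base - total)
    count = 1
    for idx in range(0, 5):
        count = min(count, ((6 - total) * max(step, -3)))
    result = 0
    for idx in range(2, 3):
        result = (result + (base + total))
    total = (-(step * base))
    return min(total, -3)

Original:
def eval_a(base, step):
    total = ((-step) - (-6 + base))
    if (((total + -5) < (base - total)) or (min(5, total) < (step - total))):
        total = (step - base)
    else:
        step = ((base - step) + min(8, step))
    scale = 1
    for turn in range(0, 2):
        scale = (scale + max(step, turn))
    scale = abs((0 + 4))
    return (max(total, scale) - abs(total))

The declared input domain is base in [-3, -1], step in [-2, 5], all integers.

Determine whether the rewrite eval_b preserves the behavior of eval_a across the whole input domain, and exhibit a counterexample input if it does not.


Take base=-3, step=-2.
eval_a: total becomes 11; next (((total + -5) < (base - total)) or (min(5, total) < (step - total))) evaluates to false; next step becomes -3; next scale becomes 1; next at turn=0:; next scale becomes 1; next at turn=1:; next scale becomes 2; next scale becomes 4; next final value 0
eval_b: total becomes 3; next ((max(6, base) == min(-3, 4)) or (max(step, -4) >= (2 * step))) evaluates to true; next base becomes -6; next count becomes 1; next at idx=0:; next count becomes -6; next at idx=1:; next count becomes -6; next at idx=2:; next count becomes -6; next at idx=3:; next count becomes -6; next at idx=4:; next count becomes -6; next result becomes 0; next at idx=2:; next result becomes -3; next total becomes -12; next final value -12
0 vs -12 — the two versions disagree here.
verdict: not equivalent; witness: base=-3, step=-2


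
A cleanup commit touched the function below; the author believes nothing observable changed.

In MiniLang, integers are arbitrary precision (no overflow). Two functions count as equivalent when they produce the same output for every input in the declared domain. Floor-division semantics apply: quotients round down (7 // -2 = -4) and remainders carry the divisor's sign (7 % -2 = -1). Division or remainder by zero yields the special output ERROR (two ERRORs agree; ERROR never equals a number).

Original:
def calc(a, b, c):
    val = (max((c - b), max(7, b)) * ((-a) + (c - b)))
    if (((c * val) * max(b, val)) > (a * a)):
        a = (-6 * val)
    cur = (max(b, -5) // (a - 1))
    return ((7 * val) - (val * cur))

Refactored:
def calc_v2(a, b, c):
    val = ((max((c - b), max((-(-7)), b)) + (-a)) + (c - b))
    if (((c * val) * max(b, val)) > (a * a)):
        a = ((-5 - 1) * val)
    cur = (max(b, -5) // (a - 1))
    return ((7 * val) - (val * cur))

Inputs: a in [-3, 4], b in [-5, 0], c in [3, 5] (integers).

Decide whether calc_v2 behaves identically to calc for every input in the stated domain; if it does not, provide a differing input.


Not equivalent: a=-3, b=-5, c=3 separates them (616 vs 133).
calc: val becomes 88; next (((c * val) * max(b, val)) > (a * a)) evaluates to true; next a becomes -528; next cur becomes 0; next final value 616
calc_v2: val becomes 19; next (((c * val) * max(b, val)) > (a * a)) evaluates to true; next a becomes -114; next cur becomes 0; next final value 133
verdict: not equivalent; witness: a=-3, b=-5, c=3


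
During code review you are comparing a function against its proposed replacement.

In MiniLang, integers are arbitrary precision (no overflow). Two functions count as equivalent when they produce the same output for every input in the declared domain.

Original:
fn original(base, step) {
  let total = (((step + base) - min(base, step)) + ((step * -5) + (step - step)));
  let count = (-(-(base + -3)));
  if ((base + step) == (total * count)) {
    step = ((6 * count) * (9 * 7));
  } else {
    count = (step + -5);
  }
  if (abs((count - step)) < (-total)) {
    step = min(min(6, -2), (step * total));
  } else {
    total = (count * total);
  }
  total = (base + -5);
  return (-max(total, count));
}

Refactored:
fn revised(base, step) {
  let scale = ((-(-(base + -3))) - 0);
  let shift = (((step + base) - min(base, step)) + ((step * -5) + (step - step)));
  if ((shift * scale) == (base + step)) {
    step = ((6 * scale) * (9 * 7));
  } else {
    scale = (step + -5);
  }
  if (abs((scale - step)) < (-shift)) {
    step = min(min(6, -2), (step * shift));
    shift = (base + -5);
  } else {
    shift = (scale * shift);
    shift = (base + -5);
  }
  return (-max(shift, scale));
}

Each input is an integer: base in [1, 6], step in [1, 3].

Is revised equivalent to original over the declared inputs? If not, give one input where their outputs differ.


The two versions differ — the changes include arithmetic usage differs, local variable names differ, constant usage differs, statement counts differ.
Spot check at base=3, step=3 — original: total becomes -12; next count becomes 0; next ((base + step) == (total * count)) evaluates to false; next count becomes -2; next (abs((count - step)) < (-total)) evaluates to true; next step becomes -36; next total becomes -2; next final value 2. revised: scale becomes 0; next shift becomes -12; next ((shift * scale) == (base + step)) evaluates to false; next scale becomes -2; next (abs((scale - step)) < (-shift)) evaluates to true; next step becomes -36; next shift becomes -2; next final value 2. Both give 2.
An exhaustive pass over the 18 declared inputs shows identical outputs.
verdict: equivalent


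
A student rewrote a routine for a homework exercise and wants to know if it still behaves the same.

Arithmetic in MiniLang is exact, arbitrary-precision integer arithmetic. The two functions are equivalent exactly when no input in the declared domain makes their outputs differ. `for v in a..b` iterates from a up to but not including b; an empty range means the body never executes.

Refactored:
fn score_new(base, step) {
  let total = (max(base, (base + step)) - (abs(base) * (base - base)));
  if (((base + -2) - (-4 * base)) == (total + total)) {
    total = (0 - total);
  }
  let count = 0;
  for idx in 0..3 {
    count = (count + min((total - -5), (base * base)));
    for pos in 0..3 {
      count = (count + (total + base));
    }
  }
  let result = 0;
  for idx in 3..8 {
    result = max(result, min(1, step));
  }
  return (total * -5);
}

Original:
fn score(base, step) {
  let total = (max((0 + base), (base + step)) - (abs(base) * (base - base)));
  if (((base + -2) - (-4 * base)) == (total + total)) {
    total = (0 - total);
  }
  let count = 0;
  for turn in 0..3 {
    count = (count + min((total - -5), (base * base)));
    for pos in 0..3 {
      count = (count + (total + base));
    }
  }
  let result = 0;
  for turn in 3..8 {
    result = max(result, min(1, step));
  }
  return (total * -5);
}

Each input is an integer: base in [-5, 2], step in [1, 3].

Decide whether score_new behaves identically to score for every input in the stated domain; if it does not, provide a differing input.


Comparing the listings, the differences include: local variable names differ, and constant usage differs, and arithmetic usage differs.
As a probe, take base=-3, step=2: score runs total := -1 | (((base + -2) - (-4 * base)) == (total + total)): false | count := 0 | iter turn=0: | count := 4 | iter pos=0: | count := 0 | iter pos=1: | count := -4 | iter pos=2: | count := -8 | iter turn=1: | count := -4 | iter pos=0: | count := -8 | iter pos=1: | count := -12 | iter pos=2: | count := -16 | iter turn=2: | count := -12 | iter pos=0: | count := -16 | iter pos=1: | count := -20 | iter pos=2: | count := -24 | result := 0 | iter turn=3: | result := 1 | iter turn=4: | result := 1 | iter turn=5: | result := 1 | iter turn=6: | result := 1 | iter turn=7: | result := 1 | result 5; score_new runs total := -1 | (((base + -2) - (-4 * base)) == (total + total)): false | count := 0 | iter idx=0: | count := 4 | iter pos=0: | count := 0 | iter pos=1: | count := -4 | iter pos=2: | count := -8 | iter idx=1: | count := -4 | iter pos=0: | count := -8 | iter pos=1: | count := -12 | iter pos=2: | count := -16 | iter idx=2: | count := -12 | iter pos=0: | count := -16 | iter pos=1: | count := -20 | iter pos=2: | count := -24 | result := 0 | iter idx=3: | result := 1 | iter idx=4: | result := 1 | iter idx=5: | result := 1 | iter idx=6: | result := 1 | iter idx=7: | result := 1 | result 5; both end at 5.
Sweeping the whole domain (24 inputs) finds no disagreement.
verdict: equivalent


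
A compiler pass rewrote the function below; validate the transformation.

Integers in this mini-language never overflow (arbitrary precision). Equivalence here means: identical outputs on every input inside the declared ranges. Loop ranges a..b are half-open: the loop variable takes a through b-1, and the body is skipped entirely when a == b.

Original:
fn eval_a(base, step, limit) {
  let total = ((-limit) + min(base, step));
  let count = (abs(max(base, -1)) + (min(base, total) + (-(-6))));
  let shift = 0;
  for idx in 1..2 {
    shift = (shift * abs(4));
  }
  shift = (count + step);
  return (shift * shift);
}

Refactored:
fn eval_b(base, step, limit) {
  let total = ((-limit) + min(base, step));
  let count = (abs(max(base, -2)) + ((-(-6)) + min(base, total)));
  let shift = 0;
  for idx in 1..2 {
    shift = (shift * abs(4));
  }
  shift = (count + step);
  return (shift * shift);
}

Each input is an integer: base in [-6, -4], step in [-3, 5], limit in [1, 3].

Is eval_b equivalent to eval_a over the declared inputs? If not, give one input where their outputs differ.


Not equivalent: base=-6, step=-3, limit=1 separates them (9 vs 4).
eval_a: total=-7, then count=0, then shift=0, then (idx=1), then shift=0, then shift=-3, then returns 9
eval_b: total=-7, then count=1, then shift=0, then (idx=1), then shift=0, then shift=-2, then returns 4
verdict: not equivalent; witness: base=-6, step=-3, limit=1


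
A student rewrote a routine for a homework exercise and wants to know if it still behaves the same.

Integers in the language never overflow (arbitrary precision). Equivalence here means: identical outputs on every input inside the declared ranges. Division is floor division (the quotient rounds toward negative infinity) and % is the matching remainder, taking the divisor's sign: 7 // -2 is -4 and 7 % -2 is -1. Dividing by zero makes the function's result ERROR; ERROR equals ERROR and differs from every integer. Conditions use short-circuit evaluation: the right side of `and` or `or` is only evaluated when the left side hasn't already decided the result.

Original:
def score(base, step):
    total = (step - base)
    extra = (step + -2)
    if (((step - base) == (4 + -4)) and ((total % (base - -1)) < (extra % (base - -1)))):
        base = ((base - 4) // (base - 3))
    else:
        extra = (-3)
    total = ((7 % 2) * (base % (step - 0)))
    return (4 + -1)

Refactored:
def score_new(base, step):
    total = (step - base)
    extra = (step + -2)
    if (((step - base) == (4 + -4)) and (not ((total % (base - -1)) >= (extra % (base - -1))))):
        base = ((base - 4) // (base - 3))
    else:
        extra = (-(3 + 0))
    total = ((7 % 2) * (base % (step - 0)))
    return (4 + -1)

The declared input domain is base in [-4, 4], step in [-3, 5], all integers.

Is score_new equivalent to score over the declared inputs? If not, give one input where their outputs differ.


The two versions differ — the changes include comparison usage differs; boolean connective usage differs; arithmetic usage differs; constant usage differs.
As a probe, take base=-3, step=4: score runs total becomes 7; next extra becomes 2; next (((step - base) == (4 + -4)) and ((total % (base - -1)) < (extra % (base - -1)))) evaluates to false; next extra becomes -3; next total becomes 1; next final value 3; score_new runs total becomes 7; next extra becomes 2; next (((step - base) == (4 + -4)) and (not ((total % (base - -1)) >= (extra % (base - -1))))) evaluates to false; next extra becomes -3; next total becomes 1; next final value 3; both end at 3.
Across all 81 domain points the two functions coincide.
verdict: equivalent


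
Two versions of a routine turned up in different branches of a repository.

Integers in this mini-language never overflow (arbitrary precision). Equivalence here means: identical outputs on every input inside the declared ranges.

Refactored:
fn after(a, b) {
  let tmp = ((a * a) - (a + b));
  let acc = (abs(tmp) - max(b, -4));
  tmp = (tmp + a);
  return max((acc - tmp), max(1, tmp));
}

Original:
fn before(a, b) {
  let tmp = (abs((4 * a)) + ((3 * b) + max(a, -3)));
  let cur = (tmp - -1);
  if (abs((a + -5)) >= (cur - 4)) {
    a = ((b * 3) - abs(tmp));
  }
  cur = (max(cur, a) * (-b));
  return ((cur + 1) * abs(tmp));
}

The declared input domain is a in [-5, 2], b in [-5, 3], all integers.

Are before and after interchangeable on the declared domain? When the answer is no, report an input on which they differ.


The rewrite breaks on a=-5, b=-5, where the results are 32 and 30.
before: tmp=2, then cur=3, then (abs((a + -5)) >= (cur - 4)) is true, then a=-17, then cur=15, then returns 32
after: tmp=35, then acc=39, then tmp=30, then returns 30
verdict: not equivalent; witness: a=-5, b=-5


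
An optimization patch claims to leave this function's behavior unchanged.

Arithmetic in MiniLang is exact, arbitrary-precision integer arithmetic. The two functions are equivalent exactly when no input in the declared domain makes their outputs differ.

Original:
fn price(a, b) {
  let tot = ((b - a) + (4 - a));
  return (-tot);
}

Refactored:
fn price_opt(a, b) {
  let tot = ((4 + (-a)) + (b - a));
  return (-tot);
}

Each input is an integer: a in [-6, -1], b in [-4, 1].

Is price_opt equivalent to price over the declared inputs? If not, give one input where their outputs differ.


Reading the diff, among the changes: arithmetic usage differs.
One worked example (a=-6, b=0) — price: tot=16, then returns -16; price_opt: tot=16, then returns -16; agreement on -16.
An exhaustive pass over the 36 declared inputs shows identical outputs.
verdict: equivalent


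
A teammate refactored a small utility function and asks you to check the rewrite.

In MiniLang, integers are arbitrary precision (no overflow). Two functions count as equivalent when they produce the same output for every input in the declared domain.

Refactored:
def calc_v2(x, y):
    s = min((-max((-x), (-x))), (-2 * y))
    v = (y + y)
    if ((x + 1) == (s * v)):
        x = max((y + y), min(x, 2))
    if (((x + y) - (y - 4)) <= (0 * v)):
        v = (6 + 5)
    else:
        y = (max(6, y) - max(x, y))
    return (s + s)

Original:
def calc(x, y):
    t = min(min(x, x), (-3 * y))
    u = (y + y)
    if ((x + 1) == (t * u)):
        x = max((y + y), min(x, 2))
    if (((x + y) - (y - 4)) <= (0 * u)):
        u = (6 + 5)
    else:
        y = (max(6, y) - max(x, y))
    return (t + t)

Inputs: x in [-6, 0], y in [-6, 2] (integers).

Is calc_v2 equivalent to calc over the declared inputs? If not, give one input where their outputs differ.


On input x=-5, y=2, calc returns -12 while calc_v2 returns -10.
verdict: not equivalent; witness: x=-5, y=2


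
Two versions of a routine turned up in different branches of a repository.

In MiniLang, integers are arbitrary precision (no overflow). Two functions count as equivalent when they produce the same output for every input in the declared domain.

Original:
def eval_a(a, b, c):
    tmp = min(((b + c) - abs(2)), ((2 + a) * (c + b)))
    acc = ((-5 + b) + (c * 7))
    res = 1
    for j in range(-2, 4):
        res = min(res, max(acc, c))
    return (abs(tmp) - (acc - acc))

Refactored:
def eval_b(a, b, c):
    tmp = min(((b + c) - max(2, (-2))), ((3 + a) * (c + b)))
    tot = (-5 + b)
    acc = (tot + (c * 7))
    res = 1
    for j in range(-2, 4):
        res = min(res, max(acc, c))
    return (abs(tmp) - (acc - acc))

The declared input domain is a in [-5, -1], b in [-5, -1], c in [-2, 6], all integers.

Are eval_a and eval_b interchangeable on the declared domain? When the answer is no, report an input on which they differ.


Consider the input a=-5, b=-5, c=6.
eval_a: tmp = -3; acc = 32; res = 1; [j=-2]; res = 1; [j=-1]; res = 1; [j=0]; res = 1; [j=1]; res = 1; [j=2]; res = 1; [j=3]; res = 1; return 3
eval_b: tmp = -2; tot = -10; acc = 32; res = 1; [j=-2]; res = 1; [j=-1]; res = 1; [j=0]; res = 1; [j=1]; res = 1; [j=2]; res = 1; [j=3]; res = 1; return 2
3 against 2: the behavior changed.
verdict: not equivalent; witness: a=-5, b=-5, c=6


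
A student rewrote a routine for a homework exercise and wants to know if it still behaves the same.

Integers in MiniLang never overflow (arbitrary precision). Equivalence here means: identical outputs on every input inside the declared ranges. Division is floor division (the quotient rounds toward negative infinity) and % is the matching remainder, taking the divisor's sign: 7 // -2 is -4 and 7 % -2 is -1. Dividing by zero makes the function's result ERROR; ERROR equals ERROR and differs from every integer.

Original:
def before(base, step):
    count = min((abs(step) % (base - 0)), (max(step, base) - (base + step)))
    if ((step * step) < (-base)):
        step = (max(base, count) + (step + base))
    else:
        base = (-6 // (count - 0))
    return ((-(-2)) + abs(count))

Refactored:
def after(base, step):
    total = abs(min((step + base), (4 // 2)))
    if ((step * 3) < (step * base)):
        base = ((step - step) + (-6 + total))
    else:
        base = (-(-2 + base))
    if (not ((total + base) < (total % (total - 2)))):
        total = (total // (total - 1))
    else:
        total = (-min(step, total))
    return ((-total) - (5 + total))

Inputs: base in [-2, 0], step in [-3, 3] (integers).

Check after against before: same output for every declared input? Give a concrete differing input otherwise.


base=-2, step=-3 yields 3 from before but -7 from after.
verdict: not equivalent; witness: base=-2, step=-3


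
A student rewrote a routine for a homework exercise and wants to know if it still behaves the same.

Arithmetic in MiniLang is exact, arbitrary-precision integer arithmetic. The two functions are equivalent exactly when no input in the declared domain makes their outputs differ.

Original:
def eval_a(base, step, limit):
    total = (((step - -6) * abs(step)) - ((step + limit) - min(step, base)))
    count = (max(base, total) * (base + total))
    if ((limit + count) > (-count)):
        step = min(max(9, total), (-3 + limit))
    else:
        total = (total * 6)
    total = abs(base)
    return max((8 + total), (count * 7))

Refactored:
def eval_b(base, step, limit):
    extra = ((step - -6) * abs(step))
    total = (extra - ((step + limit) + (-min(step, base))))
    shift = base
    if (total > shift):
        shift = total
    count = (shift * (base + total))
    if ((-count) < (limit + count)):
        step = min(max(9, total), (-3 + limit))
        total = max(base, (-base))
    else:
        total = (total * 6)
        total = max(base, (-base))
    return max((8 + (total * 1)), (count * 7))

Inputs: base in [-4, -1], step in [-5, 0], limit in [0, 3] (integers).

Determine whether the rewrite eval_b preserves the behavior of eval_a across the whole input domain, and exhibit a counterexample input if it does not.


The two versions differ — the changes include local variable names differ, branching structure differs, constant usage differs, arithmetic usage differs, statement counts differ, comparison usage differs, min/max/abs usage differs.
Spot check at base=-1, step=-5, limit=2 — eval_a: total=3, then count=6, then ((limit + count) > (-count)) is true, then step=-1, then total=1, then returns 42. eval_b: extra=5, then total=3, then shift=-1, then (total > shift) is true, then shift=3, then count=6, then ((-count) < (limit + count)) is true, then step=-1, then total=1, then returns 42. Both give 42.
An exhaustive pass over the 96 declared inputs shows identical outputs.
verdict: equivalent


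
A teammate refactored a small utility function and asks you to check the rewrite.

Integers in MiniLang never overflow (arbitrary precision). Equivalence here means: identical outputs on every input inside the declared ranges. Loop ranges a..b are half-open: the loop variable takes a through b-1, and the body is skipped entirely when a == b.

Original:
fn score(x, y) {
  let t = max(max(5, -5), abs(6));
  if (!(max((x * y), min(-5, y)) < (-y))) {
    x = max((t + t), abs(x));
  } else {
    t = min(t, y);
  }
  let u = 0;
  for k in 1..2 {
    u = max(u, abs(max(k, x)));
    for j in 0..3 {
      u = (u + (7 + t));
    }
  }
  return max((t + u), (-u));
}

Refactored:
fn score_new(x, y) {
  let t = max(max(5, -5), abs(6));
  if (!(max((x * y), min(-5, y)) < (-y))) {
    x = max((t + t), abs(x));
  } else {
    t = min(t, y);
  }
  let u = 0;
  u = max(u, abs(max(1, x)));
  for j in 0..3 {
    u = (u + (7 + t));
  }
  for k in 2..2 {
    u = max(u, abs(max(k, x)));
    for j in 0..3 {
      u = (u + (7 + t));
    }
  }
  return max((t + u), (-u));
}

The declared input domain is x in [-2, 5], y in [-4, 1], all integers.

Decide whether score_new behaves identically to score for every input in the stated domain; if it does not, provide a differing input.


Comparing the listings, the differences include: statement counts differ, plus arithmetic usage differs, plus constant usage differs, plus loop structure differs, plus min/max/abs usage differs.
As a probe, take x=-1, y=-3: score runs t := 6 | (!(max((x * y), min(-5, y)) < (-y))): true | x := 12 | u := 0 | iter k=1: | u := 12 | iter j=0: | u := 25 | iter j=1: | u := 38 | iter j=2: | u := 51 | result 57; score_new runs t := 6 | (!(max((x * y), min(-5, y)) < (-y))): true | x := 12 | u := 0 | u := 12 | iter j=0: | u := 25 | iter j=1: | u := 38 | iter j=2: | u := 51 | loop over k: empty range | result 57; both end at 57.
Every one of the 48 inputs gives matching results.
verdict: equivalent


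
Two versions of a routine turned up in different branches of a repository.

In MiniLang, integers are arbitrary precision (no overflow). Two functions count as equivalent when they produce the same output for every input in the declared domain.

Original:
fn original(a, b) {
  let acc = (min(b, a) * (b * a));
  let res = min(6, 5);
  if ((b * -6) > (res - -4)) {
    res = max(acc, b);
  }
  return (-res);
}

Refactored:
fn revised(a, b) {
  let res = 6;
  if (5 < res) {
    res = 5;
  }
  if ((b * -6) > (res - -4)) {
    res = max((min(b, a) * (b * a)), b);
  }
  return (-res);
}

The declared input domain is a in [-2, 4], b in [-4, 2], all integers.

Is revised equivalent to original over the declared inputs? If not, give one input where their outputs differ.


The two versions differ — the changes include statement counts differ, plus branching structure differs, plus min/max/abs usage differs, plus constant usage differs, plus comparison usage differs, plus local variable names differ.
Spot check at a=-2, b=0 — original: acc = 0; res = 5; ((b * -6) > (res - -4)) -> false; return -5. revised: res = 6; (5 < res) -> true; res = 5; ((b * -6) > (res - -4)) -> false; return -5. Both give -5.
Sweeping the whole domain (49 inputs) finds no disagreement.
verdict: equivalent


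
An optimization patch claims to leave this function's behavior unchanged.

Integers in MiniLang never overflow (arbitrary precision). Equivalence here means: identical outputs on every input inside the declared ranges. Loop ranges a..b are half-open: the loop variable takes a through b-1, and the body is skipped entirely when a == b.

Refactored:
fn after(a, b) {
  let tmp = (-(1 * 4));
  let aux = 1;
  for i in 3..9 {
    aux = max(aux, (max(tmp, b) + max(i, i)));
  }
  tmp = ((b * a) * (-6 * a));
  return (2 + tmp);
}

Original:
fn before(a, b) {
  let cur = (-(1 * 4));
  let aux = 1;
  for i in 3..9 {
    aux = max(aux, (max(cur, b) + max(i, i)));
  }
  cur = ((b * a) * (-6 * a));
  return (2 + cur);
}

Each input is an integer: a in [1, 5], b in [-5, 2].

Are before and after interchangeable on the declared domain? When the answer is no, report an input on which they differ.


Equivalent — the differences include local variable names differ, yet no declared input distinguishes the two.
One worked example (a=5, b=-2) — before: cur := -4 | aux := 1 | iter i=3: | aux := 1 | iter i=4: | aux := 2 | iter i=5: | aux := 3 | iter i=6: | aux := 4 | iter i=7: | aux := 5 | iter i=8: | aux := 6 | cur := 300 | result 302; after: tmp := -4 | aux := 1 | iter i=3: | aux := 1 | iter i=4: | aux := 2 | iter i=5: | aux := 3 | iter i=6: | aux := 4 | iter i=7: | aux := 5 | iter i=8: | aux := 6 | tmp := 300 | result 302; agreement on 302.
Across all 40 domain points the two functions coincide.
verdict: equivalent
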